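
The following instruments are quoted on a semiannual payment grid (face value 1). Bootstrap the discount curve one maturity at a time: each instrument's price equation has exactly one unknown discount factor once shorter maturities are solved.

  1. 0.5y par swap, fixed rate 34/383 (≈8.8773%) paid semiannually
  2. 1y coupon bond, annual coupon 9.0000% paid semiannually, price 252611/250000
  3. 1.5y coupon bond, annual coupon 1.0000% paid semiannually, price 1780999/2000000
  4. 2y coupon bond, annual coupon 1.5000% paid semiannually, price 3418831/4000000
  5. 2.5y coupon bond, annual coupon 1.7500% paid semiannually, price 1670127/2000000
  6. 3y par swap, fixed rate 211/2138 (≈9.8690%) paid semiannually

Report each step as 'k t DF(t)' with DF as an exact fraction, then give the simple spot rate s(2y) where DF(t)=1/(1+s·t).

step 1 [0.5y] swap r/2=17/383: DF=(1 − 17/383·(0))/(1+17/383) = 383/400 ≈ 0.957500
step 2 [1y] bond c/2=9/200: DF=(252611/250000 − 9/200·(0.957500))/(1+9/200) = 9257/10000 ≈ 0.925700
step 3 [1.5y] bond c/2=1/200: DF=(1780999/2000000 − 1/200·(0.957500+0.925700))/(1+1/200) = 8767/10000 ≈ 0.876700
step 4 [2y] bond c/2=3/400: DF=(3418831/4000000 − 3/400·(0.957500+0.925700+0.876700))/(1+3/400) = 4139/5000 ≈ 0.827800
step 5 [2.5y] bond c/2=7/800: DF=(1670127/2000000 − 7/800·(0.957500+0.925700+0.876700+0.827800))/(1+7/800) = 7967/10000 ≈ 0.796700
step 6 [3y] swap r/2=211/4276: DF=(1 − 211/4276·(0.957500+0.925700+0.876700+0.827800+0.796700))/(1+211/4276) = 1867/2500 ≈ 0.746800

1 1/2 383/400
2 1 9257/10000
3 3/2 8767/10000
4 2 4139/5000
5 5/2 7967/10000
6 3 1867/2500
s(2y) = (1/(4139/5000) − 1)/(2) = 861/8278 ≈ 10.4011%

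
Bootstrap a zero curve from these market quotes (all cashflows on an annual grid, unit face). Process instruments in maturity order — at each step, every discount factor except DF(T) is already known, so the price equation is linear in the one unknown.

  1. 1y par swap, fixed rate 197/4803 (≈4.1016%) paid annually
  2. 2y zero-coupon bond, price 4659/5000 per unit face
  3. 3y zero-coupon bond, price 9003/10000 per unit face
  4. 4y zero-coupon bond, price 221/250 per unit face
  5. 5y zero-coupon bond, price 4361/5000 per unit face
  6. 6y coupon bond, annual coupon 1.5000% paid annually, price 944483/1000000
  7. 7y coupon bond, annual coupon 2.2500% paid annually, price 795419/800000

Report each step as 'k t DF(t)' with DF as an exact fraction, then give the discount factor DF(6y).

step 1 [1y] swap r/1=197/4803: DF=(1 − 197/4803·(0))/(1+197/4803) = 4803/5000 ≈ 0.960600
step 2 [2y] zero: DF = P = 4659/5000 ≈ 0.931800
step 3 [3y] zero: DF = P = 9003/10000 ≈ 0.900300
step 4 [4y] zero: DF = P = 221/250 ≈ 0.884000
step 5 [5y] zero: DF = P = 4361/5000 ≈ 0.872200
step 6 [6y] bond c/1=3/200: DF=(944483/1000000 − 3/200·(0.960600+0.931800+0.900300+0.884000+0.872200))/(1+3/200) = 8633/10000 ≈ 0.863300
step 7 [7y] bond c/1=9/400: DF=(795419/800000 − 9/400·(0.960600+0.931800+0.900300+0.884000+0.872200+0.863300))/(1+9/400) = 8533/10000 ≈ 0.853300

1 1 4803/5000
2 2 4659/5000
3 3 9003/10000
4 4 221/250
5 5 4361/5000
6 6 8633/10000
7 7 8533/10000
DF(6y) = 8633/10000 ≈ 0.863300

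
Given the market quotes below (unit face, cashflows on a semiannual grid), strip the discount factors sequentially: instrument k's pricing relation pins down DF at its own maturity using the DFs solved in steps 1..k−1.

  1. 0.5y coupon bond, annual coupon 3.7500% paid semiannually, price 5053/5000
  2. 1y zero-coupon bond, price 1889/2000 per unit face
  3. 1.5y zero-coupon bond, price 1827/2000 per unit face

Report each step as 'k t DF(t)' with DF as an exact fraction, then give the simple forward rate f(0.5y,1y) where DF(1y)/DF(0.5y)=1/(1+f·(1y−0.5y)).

step 1 [0.5y] bond c/2=3/160: DF=(5053/5000 − 3/160·(0))/(1+3/160) = 124/125 ≈ 0.992000
step 2 [1y] zero: DF = P = 1889/2000 ≈ 0.944500
step 3 [1.5y] zero: DF = P = 1827/2000 ≈ 0.913500

1 1/2 124/125
2 1 1889/2000
3 3/2 1827/2000
f(0.5y,1y) = ((124/125)/(1889/2000) − 1)/(1/2) = 190/1889 ≈ 10.0582%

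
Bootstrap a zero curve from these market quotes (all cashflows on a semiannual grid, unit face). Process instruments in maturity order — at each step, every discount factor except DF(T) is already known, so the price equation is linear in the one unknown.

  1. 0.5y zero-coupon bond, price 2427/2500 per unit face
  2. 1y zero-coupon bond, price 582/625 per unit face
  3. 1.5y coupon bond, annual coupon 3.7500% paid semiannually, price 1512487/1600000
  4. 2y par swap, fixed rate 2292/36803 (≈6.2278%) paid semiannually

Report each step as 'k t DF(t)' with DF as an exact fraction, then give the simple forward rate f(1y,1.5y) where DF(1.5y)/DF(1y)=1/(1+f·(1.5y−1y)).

step 1 [0.5y] zero: DF = P = 2427/2500 ≈ 0.970800
step 2 [1y] zero: DF = P = 582/625 ≈ 0.931200
step 3 [1.5y] bond c/2=3/160: DF=(1512487/1600000 − 3/160·(0.970800+0.931200))/(1+3/160) = 8929/10000 ≈ 0.892900
step 4 [2y] swap r/2=1146/36803: DF=(1 − 1146/36803·(0.970800+0.931200+0.892900))/(1+1146/36803) = 4427/5000 ≈ 0.885400

1 1/2 2427/2500
2 1 582/625
3 3/2 8929/10000
4 2 4427/5000
f(1y,1.5y) = ((582/625)/(8929/10000) − 1)/(1/2) = 766/8929 ≈ 8.5788%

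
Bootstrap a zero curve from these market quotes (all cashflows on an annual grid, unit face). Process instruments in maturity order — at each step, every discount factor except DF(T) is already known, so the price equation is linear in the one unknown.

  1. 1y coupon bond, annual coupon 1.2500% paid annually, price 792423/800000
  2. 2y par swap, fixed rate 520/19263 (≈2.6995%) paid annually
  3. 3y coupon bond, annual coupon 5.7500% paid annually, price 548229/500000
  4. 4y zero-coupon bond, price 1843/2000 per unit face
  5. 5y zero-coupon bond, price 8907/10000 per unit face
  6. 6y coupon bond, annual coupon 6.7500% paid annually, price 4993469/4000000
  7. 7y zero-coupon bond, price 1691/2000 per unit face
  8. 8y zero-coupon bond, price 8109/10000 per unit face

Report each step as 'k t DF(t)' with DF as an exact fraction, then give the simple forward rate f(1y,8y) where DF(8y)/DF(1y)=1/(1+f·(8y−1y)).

step 1 [1y] bond c/1=1/80: DF=(792423/800000 − 1/80·(0))/(1+1/80) = 9783/10000 ≈ 0.978300
step 2 [2y] swap r/1=520/19263: DF=(1 − 520/19263·(0.978300))/(1+520/19263) = 237/250 ≈ 0.948000
step 3 [3y] bond c/1=23/400: DF=(548229/500000 − 23/400·(0.978300+0.948000))/(1+23/400) = 9321/10000 ≈ 0.932100
step 4 [4y] zero: DF = P = 1843/2000 ≈ 0.921500
step 5 [5y] zero: DF = P = 8907/10000 ≈ 0.890700
step 6 [6y] bond c/1=27/400: DF=(4993469/4000000 − 27/400·(0.978300+0.948000+0.932100+0.921500+0.890700))/(1+27/400) = 8741/10000 ≈ 0.874100
step 7 [7y] zero: DF = P = 1691/2000 ≈ 0.845500
step 8 [8y] zero: DF = P = 8109/10000 ≈ 0.810900

1 1 9783/10000
2 2 237/250
3 3 9321/10000
4 4 1843/2000
5 5 8907/10000
6 6 8741/10000
7 7 1691/2000
8 8 8109/10000
f(1y,8y) = ((9783/10000)/(8109/10000) − 1)/(7) = 186/6307 ≈ 2.9491%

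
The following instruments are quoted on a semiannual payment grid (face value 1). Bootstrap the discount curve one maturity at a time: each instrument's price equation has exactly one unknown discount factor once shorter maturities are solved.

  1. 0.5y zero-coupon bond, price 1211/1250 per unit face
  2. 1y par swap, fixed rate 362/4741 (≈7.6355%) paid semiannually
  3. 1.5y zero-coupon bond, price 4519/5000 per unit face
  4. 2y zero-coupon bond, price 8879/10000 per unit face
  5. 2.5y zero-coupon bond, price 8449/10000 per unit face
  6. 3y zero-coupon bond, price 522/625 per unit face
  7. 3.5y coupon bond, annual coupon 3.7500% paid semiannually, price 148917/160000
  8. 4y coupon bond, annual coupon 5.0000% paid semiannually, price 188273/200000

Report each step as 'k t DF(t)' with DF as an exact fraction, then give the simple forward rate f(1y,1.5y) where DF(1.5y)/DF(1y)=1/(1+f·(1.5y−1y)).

step 1 [0.5y] zero: DF = P = 1211/1250 ≈ 0.968800
step 2 [1y] swap r/2=181/4741: DF=(1 − 181/4741·(0.968800))/(1+181/4741) = 2319/2500 ≈ 0.927600
step 3 [1.5y] zero: DF = P = 4519/5000 ≈ 0.903800
step 4 [2y] zero: DF = P = 8879/10000 ≈ 0.887900
step 5 [2.5y] zero: DF = P = 8449/10000 ≈ 0.844900
step 6 [3y] zero: DF = P = 522/625 ≈ 0.835200
step 7 [3.5y] bond c/2=3/160: DF=(148917/160000 − 3/160·(0.968800+0.927600+0.903800+0.887900+0.844900+0.835200))/(1+3/160) = 2037/2500 ≈ 0.814800
step 8 [4y] bond c/2=1/40: DF=(188273/200000 − 1/40·(0.968800+0.927600+0.903800+0.887900+0.844900+0.835200+0.814800))/(1+1/40) = 1919/2500 ≈ 0.767600

1 1/2 1211/1250
2 1 2319/2500
3 3/2 4519/5000
4 2 8879/10000
5 5/2 8449/10000
6 3 522/625
7 7/2 2037/2500
8 4 1919/2500
f(1y,1.5y) = ((2319/2500)/(4519/5000) − 1)/(1/2) = 238/4519 ≈ 5.2667%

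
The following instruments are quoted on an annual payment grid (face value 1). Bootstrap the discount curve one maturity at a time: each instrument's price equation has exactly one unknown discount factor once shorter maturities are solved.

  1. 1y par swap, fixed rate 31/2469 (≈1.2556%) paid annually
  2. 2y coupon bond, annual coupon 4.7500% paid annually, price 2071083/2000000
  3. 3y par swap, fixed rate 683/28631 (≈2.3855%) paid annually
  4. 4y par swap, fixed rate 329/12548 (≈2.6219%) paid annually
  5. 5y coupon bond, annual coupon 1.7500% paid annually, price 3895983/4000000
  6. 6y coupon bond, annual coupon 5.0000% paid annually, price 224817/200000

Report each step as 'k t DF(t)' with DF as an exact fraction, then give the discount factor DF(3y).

step 1 [1y] swap r/1=31/2469: DF=(1 − 31/2469·(0))/(1+31/2469) = 2469/2500 ≈ 0.987600
step 2 [2y] bond c/1=19/400: DF=(2071083/2000000 − 19/400·(0.987600))/(1+19/400) = 4719/5000 ≈ 0.943800
step 3 [3y] swap r/1=683/28631: DF=(1 − 683/28631·(0.987600+0.943800))/(1+683/28631) = 9317/10000 ≈ 0.931700
step 4 [4y] swap r/1=329/12548: DF=(1 − 329/12548·(0.987600+0.943800+0.931700))/(1+329/12548) = 9013/10000 ≈ 0.901300
step 5 [5y] bond c/1=7/400: DF=(3895983/4000000 − 7/400·(0.987600+0.943800+0.931700+0.901300))/(1+7/400) = 357/400 ≈ 0.892500
step 6 [6y] bond c/1=1/20: DF=(224817/200000 − 1/20·(0.987600+0.943800+0.931700+0.901300+0.892500))/(1+1/20) = 1061/1250 ≈ 0.848800

1 1 2469/2500
2 2 4719/5000
3 3 9317/10000
4 4 9013/10000
5 5 357/400
6 6 1061/1250
DF(3y) = 9317/10000 ≈ 0.931700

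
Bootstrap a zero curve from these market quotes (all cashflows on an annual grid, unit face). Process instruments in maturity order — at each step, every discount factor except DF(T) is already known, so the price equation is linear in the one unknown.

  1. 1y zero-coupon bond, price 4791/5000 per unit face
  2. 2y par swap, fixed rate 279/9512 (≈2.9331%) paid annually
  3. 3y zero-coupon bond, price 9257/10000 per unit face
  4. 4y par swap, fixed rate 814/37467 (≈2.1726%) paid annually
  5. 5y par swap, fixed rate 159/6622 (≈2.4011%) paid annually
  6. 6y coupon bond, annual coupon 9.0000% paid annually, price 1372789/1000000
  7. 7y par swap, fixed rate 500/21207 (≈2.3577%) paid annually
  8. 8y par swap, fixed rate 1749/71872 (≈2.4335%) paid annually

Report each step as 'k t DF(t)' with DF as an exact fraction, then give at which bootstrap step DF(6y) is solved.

1 1 4791/5000
2 2 4721/5000
3 3 9257/10000
4 4 4593/5000
5 5 8887/10000
6 6 8767/10000
7 7 17/20
8 8 8251/10000
DF(6y) is solved at step 6

step 1 [1y] zero: DF = P = 4791/5000 ≈ 0.958200
step 2 [2y] swap r/1=279/9512: DF=(1 − 279/9512·(0.958200))/(1+279/9512) = 4721/5000 ≈ 0.944200
step 3 [3y] zero: DF = P = 9257/10000 ≈ 0.925700
step 4 [4y] swap r/1=814/37467: DF=(1 − 814/37467·(0.958200+0.944200+0.925700))/(1+814/37467) = 4593/5000 ≈ 0.918600
step 5 [5y] swap r/1=159/6622: DF=(1 − 159/6622·(0.958200+0.944200+0.925700+0.918600))/(1+159/6622) = 8887/10000 ≈ 0.888700
step 6 [6y] bond c/1=9/100: DF=(1372789/1000000 − 9/100·(0.958200+0.944200+0.925700+0.918600+0.888700))/(1+9/100) = 8767/10000 ≈ 0.876700
step 7 [7y] swap r/1=500/21207: DF=(1 − 500/21207·(0.958200+0.944200+0.925700+0.918600+0.888700+0.876700))/(1+500/21207) = 17/20 ≈ 0.850000
step 8 [8y] swap r/1=1749/71872: DF=(1 − 1749/71872·(0.958200+0.944200+0.925700+0.918600+0.888700+0.876700+0.850000))/(1+1749/71872) = 8251/10000 ≈ 0.825100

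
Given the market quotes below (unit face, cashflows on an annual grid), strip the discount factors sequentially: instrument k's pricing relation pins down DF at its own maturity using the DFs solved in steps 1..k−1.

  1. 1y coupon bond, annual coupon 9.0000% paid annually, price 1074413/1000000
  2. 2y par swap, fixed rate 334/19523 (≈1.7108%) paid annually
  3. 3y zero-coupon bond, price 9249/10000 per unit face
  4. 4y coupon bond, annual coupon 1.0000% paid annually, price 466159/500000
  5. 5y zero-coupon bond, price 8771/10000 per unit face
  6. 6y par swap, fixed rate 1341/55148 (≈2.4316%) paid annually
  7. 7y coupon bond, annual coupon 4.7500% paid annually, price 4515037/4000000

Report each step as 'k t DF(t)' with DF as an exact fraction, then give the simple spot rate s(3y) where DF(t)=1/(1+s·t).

1 1 9857/10000
2 2 4833/5000
3 3 9249/10000
4 4 4473/5000
5 5 8771/10000
6 6 8659/10000
7 7 331/400
s(3y) = (1/(9249/10000) − 1)/(3) = 751/27747 ≈ 2.7066%

step 1 [1y] bond c/1=9/100: DF=(1074413/1000000 − 9/100·(0))/(1+9/100) = 9857/10000 ≈ 0.985700
step 2 [2y] swap r/1=334/19523: DF=(1 − 334/19523·(0.985700))/(1+334/19523) = 4833/5000 ≈ 0.966600
step 3 [3y] zero: DF = P = 9249/10000 ≈ 0.924900
step 4 [4y] bond c/1=1/100: DF=(466159/500000 − 1/100·(0.985700+0.966600+0.924900))/(1+1/100) = 4473/5000 ≈ 0.894600
step 5 [5y] zero: DF = P = 8771/10000 ≈ 0.877100
step 6 [6y] swap r/1=1341/55148: DF=(1 − 1341/55148·(0.985700+0.966600+0.924900+0.894600+0.877100))/(1+1341/55148) = 8659/10000 ≈ 0.865900
step 7 [7y] bond c/1=19/400: DF=(4515037/4000000 − 19/400·(0.985700+0.966600+0.924900+0.894600+0.877100+0.865900))/(1+19/400) = 331/400 ≈ 0.827500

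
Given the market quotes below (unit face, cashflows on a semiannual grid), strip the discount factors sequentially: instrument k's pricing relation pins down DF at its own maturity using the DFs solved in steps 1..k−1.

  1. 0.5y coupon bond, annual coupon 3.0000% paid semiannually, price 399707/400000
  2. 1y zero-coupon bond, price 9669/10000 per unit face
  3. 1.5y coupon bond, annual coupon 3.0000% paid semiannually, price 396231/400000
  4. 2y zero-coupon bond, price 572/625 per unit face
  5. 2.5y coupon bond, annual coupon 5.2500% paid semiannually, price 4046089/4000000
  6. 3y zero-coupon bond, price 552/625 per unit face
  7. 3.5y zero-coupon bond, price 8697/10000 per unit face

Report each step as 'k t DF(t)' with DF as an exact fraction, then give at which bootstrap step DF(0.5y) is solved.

1 1/2 1969/2000
2 1 9669/10000
3 3/2 9471/10000
4 2 572/625
5 5/2 8881/10000
6 3 552/625
7 7/2 8697/10000
DF(0.5y) is solved at step 1

step 1 [0.5y] bond c/2=3/200: DF=(399707/400000 − 3/200·(0))/(1+3/200) = 1969/2000 ≈ 0.984500
step 2 [1y] zero: DF = P = 9669/10000 ≈ 0.966900
step 3 [1.5y] bond c/2=3/200: DF=(396231/400000 − 3/200·(0.984500+0.966900))/(1+3/200) = 9471/10000 ≈ 0.947100
step 4 [2y] zero: DF = P = 572/625 ≈ 0.915200
step 5 [2.5y] bond c/2=21/800: DF=(4046089/4000000 − 21/800·(0.984500+0.966900+0.947100+0.915200))/(1+21/800) = 8881/10000 ≈ 0.888100
step 6 [3y] zero: DF = P = 552/625 ≈ 0.883200
step 7 [3.5y] zero: DF = P = 8697/10000 ≈ 0.869700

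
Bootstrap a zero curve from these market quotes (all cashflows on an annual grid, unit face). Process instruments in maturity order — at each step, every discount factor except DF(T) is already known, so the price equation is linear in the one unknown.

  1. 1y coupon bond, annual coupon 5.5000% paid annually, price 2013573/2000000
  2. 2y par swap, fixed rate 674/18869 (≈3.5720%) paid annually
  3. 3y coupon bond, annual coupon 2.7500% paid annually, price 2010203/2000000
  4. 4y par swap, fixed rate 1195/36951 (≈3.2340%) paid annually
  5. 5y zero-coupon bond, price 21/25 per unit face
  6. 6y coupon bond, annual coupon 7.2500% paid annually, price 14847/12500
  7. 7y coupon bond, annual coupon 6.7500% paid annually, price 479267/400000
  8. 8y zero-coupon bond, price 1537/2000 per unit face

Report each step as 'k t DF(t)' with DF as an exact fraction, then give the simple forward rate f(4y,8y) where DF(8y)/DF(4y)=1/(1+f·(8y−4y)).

1 1 9543/10000
2 2 4663/5000
3 3 9277/10000
4 4 1761/2000
5 5 21/25
6 6 8009/10000
7 7 157/200
8 8 1537/2000
f(4y,8y) = ((1761/2000)/(1537/2000) − 1)/(4) = 56/1537 ≈ 3.6435%

step 1 [1y] bond c/1=11/200: DF=(2013573/2000000 − 11/200·(0))/(1+11/200) = 9543/10000 ≈ 0.954300
step 2 [2y] swap r/1=674/18869: DF=(1 − 674/18869·(0.954300))/(1+674/18869) = 4663/5000 ≈ 0.932600
step 3 [3y] bond c/1=11/400: DF=(2010203/2000000 − 11/400·(0.954300+0.932600))/(1+11/400) = 9277/10000 ≈ 0.927700
step 4 [4y] swap r/1=1195/36951: DF=(1 − 1195/36951·(0.954300+0.932600+0.927700))/(1+1195/36951) = 1761/2000 ≈ 0.880500
step 5 [5y] zero: DF = P = 21/25 ≈ 0.840000
step 6 [6y] bond c/1=29/400: DF=(14847/12500 − 29/400·(0.954300+0.932600+0.927700+0.880500+0.840000))/(1+29/400) = 8009/10000 ≈ 0.800900
step 7 [7y] bond c/1=27/400: DF=(479267/400000 − 27/400·(0.954300+0.932600+0.927700+0.880500+0.840000+0.800900))/(1+27/400) = 157/200 ≈ 0.785000
step 8 [8y] zero: DF = P = 1537/2000 ≈ 0.768500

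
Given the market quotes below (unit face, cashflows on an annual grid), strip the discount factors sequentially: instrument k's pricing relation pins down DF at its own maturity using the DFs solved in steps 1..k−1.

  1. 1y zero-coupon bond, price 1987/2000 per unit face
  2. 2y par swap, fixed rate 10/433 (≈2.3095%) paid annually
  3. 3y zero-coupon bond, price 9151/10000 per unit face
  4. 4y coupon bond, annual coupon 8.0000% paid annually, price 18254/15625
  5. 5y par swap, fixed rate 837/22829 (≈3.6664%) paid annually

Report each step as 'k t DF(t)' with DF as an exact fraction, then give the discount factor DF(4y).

1 1 1987/2000
2 2 191/200
3 3 9151/10000
4 4 1087/1250
5 5 4163/5000
DF(4y) = 1087/1250 ≈ 0.869600

step 1 [1y] zero: DF = P = 1987/2000 ≈ 0.993500
step 2 [2y] swap r/1=10/433: DF=(1 − 10/433·(0.993500))/(1+10/433) = 191/200 ≈ 0.955000
step 3 [3y] zero: DF = P = 9151/10000 ≈ 0.915100
step 4 [4y] bond c/1=2/25: DF=(18254/15625 − 2/25·(0.993500+0.955000+0.915100))/(1+2/25) = 1087/1250 ≈ 0.869600
step 5 [5y] swap r/1=837/22829: DF=(1 − 837/22829·(0.993500+0.955000+0.915100+0.869600))/(1+837/22829) = 4163/5000 ≈ 0.832600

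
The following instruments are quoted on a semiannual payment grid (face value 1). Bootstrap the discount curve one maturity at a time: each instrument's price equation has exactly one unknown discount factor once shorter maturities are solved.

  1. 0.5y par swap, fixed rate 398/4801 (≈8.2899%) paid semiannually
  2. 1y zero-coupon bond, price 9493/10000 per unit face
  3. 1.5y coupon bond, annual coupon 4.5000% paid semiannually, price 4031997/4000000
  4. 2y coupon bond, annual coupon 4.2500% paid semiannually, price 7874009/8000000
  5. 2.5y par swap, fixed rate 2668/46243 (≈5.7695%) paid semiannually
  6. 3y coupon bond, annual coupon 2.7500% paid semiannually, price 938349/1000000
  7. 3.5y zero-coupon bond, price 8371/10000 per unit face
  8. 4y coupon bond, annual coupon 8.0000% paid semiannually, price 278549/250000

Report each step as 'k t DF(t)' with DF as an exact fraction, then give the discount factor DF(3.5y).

1 1/2 4801/5000
2 1 9493/10000
3 3/2 4719/5000
4 2 2261/2500
5 5/2 4333/5000
6 3 8629/10000
7 7/2 8371/10000
8 4 8281/10000
DF(3.5y) = 8371/10000 ≈ 0.837100

step 1 [0.5y] swap r/2=199/4801: DF=(1 − 199/4801·(0))/(1+199/4801) = 4801/5000 ≈ 0.960200
step 2 [1y] zero: DF = P = 9493/10000 ≈ 0.949300
step 3 [1.5y] bond c/2=9/400: DF=(4031997/4000000 − 9/400·(0.960200+0.949300))/(1+9/400) = 4719/5000 ≈ 0.943800
step 4 [2y] bond c/2=17/800: DF=(7874009/8000000 − 17/800·(0.960200+0.949300+0.943800))/(1+17/800) = 2261/2500 ≈ 0.904400
step 5 [2.5y] swap r/2=1334/46243: DF=(1 − 1334/46243·(0.960200+0.949300+0.943800+0.904400))/(1+1334/46243) = 4333/5000 ≈ 0.866600
step 6 [3y] bond c/2=11/800: DF=(938349/1000000 − 11/800·(0.960200+0.949300+0.943800+0.904400+0.866600))/(1+11/800) = 8629/10000 ≈ 0.862900
step 7 [3.5y] zero: DF = P = 8371/10000 ≈ 0.837100
step 8 [4y] bond c/2=1/25: DF=(278549/250000 − 1/25·(0.960200+0.949300+0.943800+0.904400+0.866600+0.862900+0.837100))/(1+1/25) = 8281/10000 ≈ 0.828100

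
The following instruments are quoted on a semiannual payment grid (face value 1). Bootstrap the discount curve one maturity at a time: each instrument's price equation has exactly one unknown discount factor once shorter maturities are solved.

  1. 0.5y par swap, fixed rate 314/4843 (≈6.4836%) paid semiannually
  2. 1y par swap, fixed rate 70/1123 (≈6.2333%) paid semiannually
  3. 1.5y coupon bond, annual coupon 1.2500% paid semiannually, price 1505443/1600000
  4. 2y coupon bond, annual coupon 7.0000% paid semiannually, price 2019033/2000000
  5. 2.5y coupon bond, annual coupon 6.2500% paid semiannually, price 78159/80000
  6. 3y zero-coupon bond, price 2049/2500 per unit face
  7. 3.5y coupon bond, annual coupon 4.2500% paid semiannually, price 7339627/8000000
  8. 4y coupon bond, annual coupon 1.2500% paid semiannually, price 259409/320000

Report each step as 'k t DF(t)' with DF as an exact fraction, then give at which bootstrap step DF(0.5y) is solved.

step 1 [0.5y] swap r/2=157/4843: DF=(1 − 157/4843·(0))/(1+157/4843) = 4843/5000 ≈ 0.968600
step 2 [1y] swap r/2=35/1123: DF=(1 − 35/1123·(0.968600))/(1+35/1123) = 1881/2000 ≈ 0.940500
step 3 [1.5y] bond c/2=1/160: DF=(1505443/1600000 − 1/160·(0.968600+0.940500))/(1+1/160) = 577/625 ≈ 0.923200
step 4 [2y] bond c/2=7/200: DF=(2019033/2000000 − 7/200·(0.968600+0.940500+0.923200))/(1+7/200) = 2199/2500 ≈ 0.879600
step 5 [2.5y] bond c/2=1/32: DF=(78159/80000 − 1/32·(0.968600+0.940500+0.923200+0.879600))/(1+1/32) = 8349/10000 ≈ 0.834900
step 6 [3y] zero: DF = P = 2049/2500 ≈ 0.819600
step 7 [3.5y] bond c/2=17/800: DF=(7339627/8000000 − 17/800·(0.968600+0.940500+0.923200+0.879600+0.834900+0.819600))/(1+17/800) = 7867/10000 ≈ 0.786700
step 8 [4y] bond c/2=1/160: DF=(259409/320000 − 1/160·(0.968600+0.940500+0.923200+0.879600+0.834900+0.819600+0.786700))/(1+1/160) = 3837/5000 ≈ 0.767400

1 1/2 4843/5000
2 1 1881/2000
3 3/2 577/625
4 2 2199/2500
5 5/2 8349/10000
6 3 2049/2500
7 7/2 7867/10000
8 4 3837/5000
DF(0.5y) is solved at step 1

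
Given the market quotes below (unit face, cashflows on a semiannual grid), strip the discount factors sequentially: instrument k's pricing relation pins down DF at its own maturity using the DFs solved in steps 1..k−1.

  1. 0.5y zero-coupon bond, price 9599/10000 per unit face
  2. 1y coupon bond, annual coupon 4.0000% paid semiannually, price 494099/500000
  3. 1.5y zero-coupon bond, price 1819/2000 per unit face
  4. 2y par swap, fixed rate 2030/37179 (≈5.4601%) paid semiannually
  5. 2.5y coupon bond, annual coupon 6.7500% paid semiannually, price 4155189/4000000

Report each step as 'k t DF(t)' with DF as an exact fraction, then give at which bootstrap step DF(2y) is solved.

step 1 [0.5y] zero: DF = P = 9599/10000 ≈ 0.959900
step 2 [1y] bond c/2=1/50: DF=(494099/500000 − 1/50·(0.959900))/(1+1/50) = 19/20 ≈ 0.950000
step 3 [1.5y] zero: DF = P = 1819/2000 ≈ 0.909500
step 4 [2y] swap r/2=1015/37179: DF=(1 − 1015/37179·(0.959900+0.950000+0.909500))/(1+1015/37179) = 1797/2000 ≈ 0.898500
step 5 [2.5y] bond c/2=27/800: DF=(4155189/4000000 − 27/800·(0.959900+0.950000+0.909500+0.898500))/(1+27/800) = 1767/2000 ≈ 0.883500

1 1/2 9599/10000
2 1 19/20
3 3/2 1819/2000
4 2 1797/2000
5 5/2 1767/2000
DF(2y) is solved at step 4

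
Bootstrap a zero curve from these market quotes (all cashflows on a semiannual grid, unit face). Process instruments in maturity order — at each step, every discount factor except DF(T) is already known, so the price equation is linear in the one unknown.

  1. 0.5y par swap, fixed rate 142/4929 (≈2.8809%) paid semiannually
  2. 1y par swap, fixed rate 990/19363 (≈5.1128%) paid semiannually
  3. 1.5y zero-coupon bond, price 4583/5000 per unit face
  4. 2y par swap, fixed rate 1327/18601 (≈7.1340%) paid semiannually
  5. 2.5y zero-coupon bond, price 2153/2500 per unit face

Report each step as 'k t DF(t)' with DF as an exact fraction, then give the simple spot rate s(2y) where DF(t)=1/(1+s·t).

1 1/2 4929/5000
2 1 1901/2000
3 3/2 4583/5000
4 2 8673/10000
5 5/2 2153/2500
s(2y) = (1/(8673/10000) − 1)/(2) = 1327/17346 ≈ 7.6502%

step 1 [0.5y] swap r/2=71/4929: DF=(1 − 71/4929·(0))/(1+71/4929) = 4929/5000 ≈ 0.985800
step 2 [1y] swap r/2=495/19363: DF=(1 − 495/19363·(0.985800))/(1+495/19363) = 1901/2000 ≈ 0.950500
step 3 [1.5y] zero: DF = P = 4583/5000 ≈ 0.916600
step 4 [2y] swap r/2=1327/37202: DF=(1 − 1327/37202·(0.985800+0.950500+0.916600))/(1+1327/37202) = 8673/10000 ≈ 0.867300
step 5 [2.5y] zero: DF = P = 2153/2500 ≈ 0.861200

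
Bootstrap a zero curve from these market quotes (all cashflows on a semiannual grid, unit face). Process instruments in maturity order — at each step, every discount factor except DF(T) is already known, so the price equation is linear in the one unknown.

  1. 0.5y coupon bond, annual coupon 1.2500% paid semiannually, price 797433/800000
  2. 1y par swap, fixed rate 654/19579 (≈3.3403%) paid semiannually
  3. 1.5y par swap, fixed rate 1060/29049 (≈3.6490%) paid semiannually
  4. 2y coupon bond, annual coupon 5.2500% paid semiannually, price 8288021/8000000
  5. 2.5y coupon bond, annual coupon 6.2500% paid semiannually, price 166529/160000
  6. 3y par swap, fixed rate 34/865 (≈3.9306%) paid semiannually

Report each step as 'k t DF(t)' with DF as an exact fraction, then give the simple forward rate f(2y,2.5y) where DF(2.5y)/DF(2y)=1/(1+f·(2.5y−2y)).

step 1 [0.5y] bond c/2=1/160: DF=(797433/800000 − 1/160·(0))/(1+1/160) = 4953/5000 ≈ 0.990600
step 2 [1y] swap r/2=327/19579: DF=(1 − 327/19579·(0.990600))/(1+327/19579) = 9673/10000 ≈ 0.967300
step 3 [1.5y] swap r/2=530/29049: DF=(1 − 530/29049·(0.990600+0.967300))/(1+530/29049) = 947/1000 ≈ 0.947000
step 4 [2y] bond c/2=21/800: DF=(8288021/8000000 − 21/800·(0.990600+0.967300+0.947000))/(1+21/800) = 1169/1250 ≈ 0.935200
step 5 [2.5y] bond c/2=1/32: DF=(166529/160000 − 1/32·(0.990600+0.967300+0.947000+0.935200))/(1+1/32) = 8929/10000 ≈ 0.892900
step 6 [3y] swap r/2=17/865: DF=(1 − 17/865·(0.990600+0.967300+0.947000+0.935200+0.892900))/(1+17/865) = 1779/2000 ≈ 0.889500

1 1/2 4953/5000
2 1 9673/10000
3 3/2 947/1000
4 2 1169/1250
5 5/2 8929/10000
6 3 1779/2000
f(2y,2.5y) = ((1169/1250)/(8929/10000) − 1)/(1/2) = 846/8929 ≈ 9.4747%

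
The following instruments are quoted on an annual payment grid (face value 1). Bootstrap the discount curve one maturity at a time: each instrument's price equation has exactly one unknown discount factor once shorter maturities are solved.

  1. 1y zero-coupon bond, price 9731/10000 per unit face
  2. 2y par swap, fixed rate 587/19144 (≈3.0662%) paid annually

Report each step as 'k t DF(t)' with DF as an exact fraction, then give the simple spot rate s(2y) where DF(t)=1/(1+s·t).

1 1 9731/10000
2 2 9413/10000
s(2y) = (1/(9413/10000) − 1)/(2) = 587/18826 ≈ 3.1180%

step 1 [1y] zero: DF = P = 9731/10000 ≈ 0.973100
step 2 [2y] swap r/1=587/19144: DF=(1 − 587/19144·(0.973100))/(1+587/19144) = 9413/10000 ≈ 0.941300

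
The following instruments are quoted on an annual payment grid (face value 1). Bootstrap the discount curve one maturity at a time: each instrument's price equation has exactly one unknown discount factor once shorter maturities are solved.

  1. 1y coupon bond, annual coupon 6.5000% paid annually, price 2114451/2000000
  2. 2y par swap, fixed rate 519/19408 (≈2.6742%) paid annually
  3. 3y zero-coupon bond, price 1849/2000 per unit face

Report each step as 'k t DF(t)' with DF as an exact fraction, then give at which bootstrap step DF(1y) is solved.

1 1 9927/10000
2 2 9481/10000
3 3 1849/2000
DF(1y) is solved at step 1

step 1 [1y] bond c/1=13/200: DF=(2114451/2000000 − 13/200·(0))/(1+13/200) = 9927/10000 ≈ 0.992700
step 2 [2y] swap r/1=519/19408: DF=(1 − 519/19408·(0.992700))/(1+519/19408) = 9481/10000 ≈ 0.948100
step 3 [3y] zero: DF = P = 1849/2000 ≈ 0.924500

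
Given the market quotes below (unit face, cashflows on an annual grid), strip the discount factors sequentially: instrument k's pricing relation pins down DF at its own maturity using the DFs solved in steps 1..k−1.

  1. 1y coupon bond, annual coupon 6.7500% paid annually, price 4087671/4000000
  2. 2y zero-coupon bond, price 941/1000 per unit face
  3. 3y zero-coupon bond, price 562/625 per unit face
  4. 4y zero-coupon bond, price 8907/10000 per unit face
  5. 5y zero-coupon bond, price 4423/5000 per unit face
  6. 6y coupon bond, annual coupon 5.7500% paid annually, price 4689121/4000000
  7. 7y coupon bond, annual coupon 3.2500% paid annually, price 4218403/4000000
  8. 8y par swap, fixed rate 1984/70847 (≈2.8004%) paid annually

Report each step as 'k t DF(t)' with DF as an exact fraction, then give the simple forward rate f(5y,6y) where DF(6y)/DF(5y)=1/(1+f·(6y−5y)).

step 1 [1y] bond c/1=27/400: DF=(4087671/4000000 − 27/400·(0))/(1+27/400) = 9573/10000 ≈ 0.957300
step 2 [2y] zero: DF = P = 941/1000 ≈ 0.941000
step 3 [3y] zero: DF = P = 562/625 ≈ 0.899200
step 4 [4y] zero: DF = P = 8907/10000 ≈ 0.890700
step 5 [5y] zero: DF = P = 4423/5000 ≈ 0.884600
step 6 [6y] bond c/1=23/400: DF=(4689121/4000000 − 23/400·(0.957300+0.941000+0.899200+0.890700+0.884600))/(1+23/400) = 8599/10000 ≈ 0.859900
step 7 [7y] bond c/1=13/400: DF=(4218403/4000000 − 13/400·(0.957300+0.941000+0.899200+0.890700+0.884600+0.859900))/(1+13/400) = 1063/1250 ≈ 0.850400
step 8 [8y] swap r/1=1984/70847: DF=(1 − 1984/70847·(0.957300+0.941000+0.899200+0.890700+0.884600+0.859900+0.850400))/(1+1984/70847) = 501/625 ≈ 0.801600

1 1 9573/10000
2 2 941/1000
3 3 562/625
4 4 8907/10000
5 5 4423/5000
6 6 8599/10000
7 7 1063/1250
8 8 501/625
f(5y,6y) = ((4423/5000)/(8599/10000) − 1)/(1) = 247/8599 ≈ 2.8724%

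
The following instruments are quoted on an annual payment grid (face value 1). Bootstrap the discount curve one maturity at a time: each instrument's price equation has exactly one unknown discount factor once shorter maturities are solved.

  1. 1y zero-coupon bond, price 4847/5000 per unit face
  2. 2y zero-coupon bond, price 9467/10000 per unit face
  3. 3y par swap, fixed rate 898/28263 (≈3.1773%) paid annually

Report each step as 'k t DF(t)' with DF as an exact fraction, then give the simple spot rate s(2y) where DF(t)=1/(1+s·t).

1 1 4847/5000
2 2 9467/10000
3 3 4551/5000
s(2y) = (1/(9467/10000) − 1)/(2) = 533/18934 ≈ 2.8150%

step 1 [1y] zero: DF = P = 4847/5000 ≈ 0.969400
step 2 [2y] zero: DF = P = 9467/10000 ≈ 0.946700
step 3 [3y] swap r/1=898/28263: DF=(1 − 898/28263·(0.969400+0.946700))/(1+898/28263) = 4551/5000 ≈ 0.910200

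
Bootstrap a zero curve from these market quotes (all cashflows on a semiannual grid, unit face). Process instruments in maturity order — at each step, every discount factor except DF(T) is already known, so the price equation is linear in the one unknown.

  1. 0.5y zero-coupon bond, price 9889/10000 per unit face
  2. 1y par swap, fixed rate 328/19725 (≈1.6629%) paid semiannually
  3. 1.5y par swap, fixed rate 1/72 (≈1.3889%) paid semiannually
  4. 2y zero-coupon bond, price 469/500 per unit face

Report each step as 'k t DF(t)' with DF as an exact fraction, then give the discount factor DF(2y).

1 1/2 9889/10000
2 1 2459/2500
3 3/2 1959/2000
4 2 469/500
DF(2y) = 469/500 ≈ 0.938000

step 1 [0.5y] zero: DF = P = 9889/10000 ≈ 0.988900
step 2 [1y] swap r/2=164/19725: DF=(1 − 164/19725·(0.988900))/(1+164/19725) = 2459/2500 ≈ 0.983600
step 3 [1.5y] swap r/2=1/144: DF=(1 − 1/144·(0.988900+0.983600))/(1+1/144) = 1959/2000 ≈ 0.979500
step 4 [2y] zero: DF = P = 469/500 ≈ 0.938000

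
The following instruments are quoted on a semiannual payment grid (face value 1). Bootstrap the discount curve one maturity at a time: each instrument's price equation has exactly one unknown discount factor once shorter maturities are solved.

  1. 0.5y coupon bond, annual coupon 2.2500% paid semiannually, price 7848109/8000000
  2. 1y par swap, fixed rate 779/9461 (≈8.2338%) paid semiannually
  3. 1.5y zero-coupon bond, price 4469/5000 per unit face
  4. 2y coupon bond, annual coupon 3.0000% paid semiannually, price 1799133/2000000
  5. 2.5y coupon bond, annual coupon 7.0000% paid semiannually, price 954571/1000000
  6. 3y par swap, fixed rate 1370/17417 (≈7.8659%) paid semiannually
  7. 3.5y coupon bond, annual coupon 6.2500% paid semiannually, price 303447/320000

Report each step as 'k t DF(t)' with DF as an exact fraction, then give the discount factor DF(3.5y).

1 1/2 9701/10000
2 1 9221/10000
3 3/2 4469/5000
4 2 8451/10000
5 5/2 1599/2000
6 3 1589/2000
7 7/2 1903/2500
DF(3.5y) = 1903/2500 ≈ 0.761200

step 1 [0.5y] bond c/2=9/800: DF=(7848109/8000000 − 9/800·(0))/(1+9/800) = 9701/10000 ≈ 0.970100
step 2 [1y] swap r/2=779/18922: DF=(1 − 779/18922·(0.970100))/(1+779/18922) = 9221/10000 ≈ 0.922100
step 3 [1.5y] zero: DF = P = 4469/5000 ≈ 0.893800
step 4 [2y] bond c/2=3/200: DF=(1799133/2000000 − 3/200·(0.970100+0.922100+0.893800))/(1+3/200) = 8451/10000 ≈ 0.845100
step 5 [2.5y] bond c/2=7/200: DF=(954571/1000000 − 7/200·(0.970100+0.922100+0.893800+0.845100))/(1+7/200) = 1599/2000 ≈ 0.799500
step 6 [3y] swap r/2=685/17417: DF=(1 − 685/17417·(0.970100+0.922100+0.893800+0.845100+0.799500))/(1+685/17417) = 1589/2000 ≈ 0.794500
step 7 [3.5y] bond c/2=1/32: DF=(303447/320000 − 1/32·(0.970100+0.922100+0.893800+0.845100+0.799500+0.794500))/(1+1/32) = 1903/2500 ≈ 0.761200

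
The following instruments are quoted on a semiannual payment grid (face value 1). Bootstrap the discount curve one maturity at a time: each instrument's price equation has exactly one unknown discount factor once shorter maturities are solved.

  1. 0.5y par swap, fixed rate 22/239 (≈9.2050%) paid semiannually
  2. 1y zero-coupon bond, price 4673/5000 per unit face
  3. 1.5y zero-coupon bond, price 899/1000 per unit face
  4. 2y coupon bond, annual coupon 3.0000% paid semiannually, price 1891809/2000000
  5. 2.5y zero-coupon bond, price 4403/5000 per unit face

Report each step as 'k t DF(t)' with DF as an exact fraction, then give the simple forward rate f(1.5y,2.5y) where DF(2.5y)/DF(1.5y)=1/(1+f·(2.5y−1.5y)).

1 1/2 239/250
2 1 4673/5000
3 3/2 899/1000
4 2 8907/10000
5 5/2 4403/5000
f(1.5y,2.5y) = ((899/1000)/(4403/5000) − 1)/(1) = 92/4403 ≈ 2.0895%

step 1 [0.5y] swap r/2=11/239: DF=(1 − 11/239·(0))/(1+11/239) = 239/250 ≈ 0.956000
step 2 [1y] zero: DF = P = 4673/5000 ≈ 0.934600
step 3 [1.5y] zero: DF = P = 899/1000 ≈ 0.899000
step 4 [2y] bond c/2=3/200: DF=(1891809/2000000 − 3/200·(0.956000+0.934600+0.899000))/(1+3/200) = 8907/10000 ≈ 0.890700
step 5 [2.5y] zero: DF = P = 4403/5000 ≈ 0.880600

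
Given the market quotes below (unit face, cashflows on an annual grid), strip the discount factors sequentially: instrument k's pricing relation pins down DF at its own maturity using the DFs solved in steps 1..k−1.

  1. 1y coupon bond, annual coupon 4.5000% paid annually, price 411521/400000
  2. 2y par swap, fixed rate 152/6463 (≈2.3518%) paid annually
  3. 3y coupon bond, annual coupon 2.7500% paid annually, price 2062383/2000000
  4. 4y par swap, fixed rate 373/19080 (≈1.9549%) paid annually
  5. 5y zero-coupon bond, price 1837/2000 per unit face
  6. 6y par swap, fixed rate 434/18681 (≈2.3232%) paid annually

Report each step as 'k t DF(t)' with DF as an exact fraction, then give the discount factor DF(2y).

1 1 1969/2000
2 2 1193/1250
3 3 9517/10000
4 4 4627/5000
5 5 1837/2000
6 6 4349/5000
DF(2y) = 1193/1250 ≈ 0.954400

step 1 [1y] bond c/1=9/200: DF=(411521/400000 − 9/200·(0))/(1+9/200) = 1969/2000 ≈ 0.984500
step 2 [2y] swap r/1=152/6463: DF=(1 − 152/6463·(0.984500))/(1+152/6463) = 1193/1250 ≈ 0.954400
step 3 [3y] bond c/1=11/400: DF=(2062383/2000000 − 11/400·(0.984500+0.954400))/(1+11/400) = 9517/10000 ≈ 0.951700
step 4 [4y] swap r/1=373/19080: DF=(1 − 373/19080·(0.984500+0.954400+0.951700))/(1+373/19080) = 4627/5000 ≈ 0.925400
step 5 [5y] zero: DF = P = 1837/2000 ≈ 0.918500
step 6 [6y] swap r/1=434/18681: DF=(1 − 434/18681·(0.984500+0.954400+0.951700+0.925400+0.918500))/(1+434/18681) = 4349/5000 ≈ 0.869800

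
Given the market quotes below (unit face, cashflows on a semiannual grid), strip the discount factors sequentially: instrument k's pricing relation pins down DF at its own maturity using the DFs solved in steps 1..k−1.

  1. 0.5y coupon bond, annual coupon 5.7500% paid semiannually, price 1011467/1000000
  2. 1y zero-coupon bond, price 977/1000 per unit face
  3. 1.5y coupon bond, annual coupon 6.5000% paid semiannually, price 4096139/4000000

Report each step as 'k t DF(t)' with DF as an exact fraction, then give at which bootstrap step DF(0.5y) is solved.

step 1 [0.5y] bond c/2=23/800: DF=(1011467/1000000 − 23/800·(0))/(1+23/800) = 1229/1250 ≈ 0.983200
step 2 [1y] zero: DF = P = 977/1000 ≈ 0.977000
step 3 [1.5y] bond c/2=13/400: DF=(4096139/4000000 − 13/400·(0.983200+0.977000))/(1+13/400) = 9301/10000 ≈ 0.930100

1 1/2 1229/1250
2 1 977/1000
3 3/2 9301/10000
DF(0.5y) is solved at step 1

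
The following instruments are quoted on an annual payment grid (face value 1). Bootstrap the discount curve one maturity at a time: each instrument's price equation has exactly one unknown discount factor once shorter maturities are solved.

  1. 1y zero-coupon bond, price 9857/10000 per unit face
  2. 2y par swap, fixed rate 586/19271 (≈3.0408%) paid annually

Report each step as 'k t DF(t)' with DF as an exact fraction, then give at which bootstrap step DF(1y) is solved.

step 1 [1y] zero: DF = P = 9857/10000 ≈ 0.985700
step 2 [2y] swap r/1=586/19271: DF=(1 − 586/19271·(0.985700))/(1+586/19271) = 4707/5000 ≈ 0.941400

1 1 9857/10000
2 2 4707/5000
DF(1y) is solved at step 1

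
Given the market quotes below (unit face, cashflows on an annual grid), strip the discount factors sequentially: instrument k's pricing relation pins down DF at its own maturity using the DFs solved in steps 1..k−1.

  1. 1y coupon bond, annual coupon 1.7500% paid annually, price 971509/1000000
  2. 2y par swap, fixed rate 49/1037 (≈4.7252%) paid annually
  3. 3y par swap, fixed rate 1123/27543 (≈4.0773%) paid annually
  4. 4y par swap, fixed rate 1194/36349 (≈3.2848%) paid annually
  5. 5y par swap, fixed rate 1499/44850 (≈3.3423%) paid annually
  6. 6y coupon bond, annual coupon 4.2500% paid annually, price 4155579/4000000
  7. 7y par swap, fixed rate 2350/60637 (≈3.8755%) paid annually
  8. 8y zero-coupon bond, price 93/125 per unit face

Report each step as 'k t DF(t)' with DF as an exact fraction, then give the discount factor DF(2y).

1 1 2387/2500
2 2 4559/5000
3 3 8877/10000
4 4 4403/5000
5 5 8501/10000
6 6 8137/10000
7 7 153/200
8 8 93/125
DF(2y) = 4559/5000 ≈ 0.911800

step 1 [1y] bond c/1=7/400: DF=(971509/1000000 − 7/400·(0))/(1+7/400) = 2387/2500 ≈ 0.954800
step 2 [2y] swap r/1=49/1037: DF=(1 − 49/1037·(0.954800))/(1+49/1037) = 4559/5000 ≈ 0.911800
step 3 [3y] swap r/1=1123/27543: DF=(1 − 1123/27543·(0.954800+0.911800))/(1+1123/27543) = 8877/10000 ≈ 0.887700
step 4 [4y] swap r/1=1194/36349: DF=(1 − 1194/36349·(0.954800+0.911800+0.887700))/(1+1194/36349) = 4403/5000 ≈ 0.880600
step 5 [5y] swap r/1=1499/44850: DF=(1 − 1499/44850·(0.954800+0.911800+0.887700+0.880600))/(1+1499/44850) = 8501/10000 ≈ 0.850100
step 6 [6y] bond c/1=17/400: DF=(4155579/4000000 − 17/400·(0.954800+0.911800+0.887700+0.880600+0.850100))/(1+17/400) = 8137/10000 ≈ 0.813700
step 7 [7y] swap r/1=2350/60637: DF=(1 − 2350/60637·(0.954800+0.911800+0.887700+0.880600+0.850100+0.813700))/(1+2350/60637) = 153/200 ≈ 0.765000
step 8 [8y] zero: DF = P = 93/125 ≈ 0.744000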